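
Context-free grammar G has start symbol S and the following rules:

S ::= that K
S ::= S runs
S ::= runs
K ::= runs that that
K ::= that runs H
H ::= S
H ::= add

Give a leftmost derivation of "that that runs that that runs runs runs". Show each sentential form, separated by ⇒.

S ⇒ S runs   [S ::= S runs]
S runs ⇒ that K runs   [S ::= that K]
that K runs ⇒ that that runs H runs   [K ::= that runs H]
that that runs H runs ⇒ that that runs S runs   [H ::= S]
that that runs S runs ⇒ that that runs that K runs   [S ::= that K]
that that runs that K runs ⇒ that that runs that that runs H runs   [K ::= that runs H]
that that runs that that runs H runs ⇒ that that runs that that runs S runs   [H ::= S]
that that runs that that runs S runs ⇒ that that runs that that runs runs runs   [S ::= runs]

S ⇒ S runs ⇒ that K runs ⇒ that that runs H runs ⇒ that that runs S runs ⇒ that that runs that K runs ⇒ that that runs that that runs H runs ⇒ that that runs that that runs S runs ⇒ that that runs that that runs runs runs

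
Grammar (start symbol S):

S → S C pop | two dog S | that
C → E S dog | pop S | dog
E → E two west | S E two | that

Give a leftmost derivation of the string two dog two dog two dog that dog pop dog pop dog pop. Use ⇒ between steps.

S ⇒ two dog S   [S → two dog S]
two dog S ⇒ two dog S C pop   [S → S C pop]
two dog S C pop ⇒ two dog S C pop C pop   [S → S C pop]
two dog S C pop C pop ⇒ two dog S C pop C pop C pop   [S → S C pop]
two dog S C pop C pop C pop ⇒ two dog two dog S C pop C pop C pop   [S → two dog S]
two dog two dog S C pop C pop C pop ⇒ two dog two dog two dog S C pop C pop C pop   [S → two dog S]
two dog two dog two dog S C pop C pop C pop ⇒ two dog two dog two dog that C pop C pop C pop   [S → that]
two dog two dog two dog that C pop C pop C pop ⇒ two dog two dog two dog that dog pop C pop C pop   [C → dog]
two dog two dog two dog that dog pop C pop C pop ⇒ two dog two dog two dog that dog pop dog pop C pop   [C → dog]
two dog two dog two dog that dog pop dog pop C pop ⇒ two dog two dog two dog that dog pop dog pop dog pop   [C → dog]

S ⇒ two dog S ⇒ two dog S C pop ⇒ two dog S C pop C pop ⇒ two dog S C pop C pop C pop ⇒ two dog two dog S C pop C pop C pop ⇒ two dog two dog two dog S C pop C pop C pop ⇒ two dog two dog two dog that C pop C pop C pop ⇒ two dog two dog two dog that dog pop C pop C pop ⇒ two dog two dog two dog that dog pop dog pop C pop ⇒ two dog two dog two dog that dog pop dog pop dog pop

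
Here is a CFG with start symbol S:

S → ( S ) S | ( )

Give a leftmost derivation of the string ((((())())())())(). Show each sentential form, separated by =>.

S=>(S)S=>((S)S)S=>(((S)S)S)S=>((((S)S)S)S)S=>((((())S)S)S)S=>((((())())S)S)S=>((((())())())S)S=>((((())())())())S=>((((())())())())()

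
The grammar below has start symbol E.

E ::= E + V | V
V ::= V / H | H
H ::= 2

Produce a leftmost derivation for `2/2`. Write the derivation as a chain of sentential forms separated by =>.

E => V => V/H => H/H => 2/H => 2/2

E => V   [E ::= V]
V => V/H   [V ::= V / H]
V/H => H/H   [V ::= H]
H/H => 2/H   [H ::= 2]
2/H => 2/2   [H ::= 2]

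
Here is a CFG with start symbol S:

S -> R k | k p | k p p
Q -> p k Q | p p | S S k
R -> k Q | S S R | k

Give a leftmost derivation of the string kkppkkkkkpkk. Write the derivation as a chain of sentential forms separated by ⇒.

S ⇒ Rk   [S -> R k]
Rk ⇒ SSRk   [R -> S S R]
SSRk ⇒ RkSRk   [S -> R k]
RkSRk ⇒ kQkSRk   [R -> k Q]
kQkSRk ⇒ kSSkkSRk   [Q -> S S k]
kSSkkSRk ⇒ kkppSkkSRk   [S -> k p p]
kkppSkkSRk ⇒ kkppRkkkSRk   [S -> R k]
kkppRkkkSRk ⇒ kkppkkkkSRk   [R -> k]
kkppkkkkSRk ⇒ kkppkkkkkpRk   [S -> k p]
kkppkkkkkpRk ⇒ kkppkkkkkpkk   [R -> k]

S ⇒ Rk ⇒ SSRk ⇒ RkSRk ⇒ kQkSRk ⇒ kSSkkSRk ⇒ kkppSkkSRk ⇒ kkppRkkkSRk ⇒ kkppkkkkSRk ⇒ kkppkkkkkpRk ⇒ kkppkkkkkpkk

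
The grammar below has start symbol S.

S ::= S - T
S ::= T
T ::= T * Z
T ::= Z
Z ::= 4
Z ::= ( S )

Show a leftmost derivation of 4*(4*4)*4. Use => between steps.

S => T => T*Z => T*Z*Z => Z*Z*Z => 4*Z*Z => 4*(S)*Z => 4*(T)*Z => 4*(T*Z)*Z => 4*(Z*Z)*Z => 4*(4*Z)*Z => 4*(4*4)*Z => 4*(4*4)*4

S => T   [S ::= T]
T => T*Z   [T ::= T * Z]
T*Z => T*Z*Z   [T ::= T * Z]
T*Z*Z => Z*Z*Z   [T ::= Z]
Z*Z*Z => 4*Z*Z   [Z ::= 4]
4*Z*Z => 4*(S)*Z   [Z ::= ( S )]
4*(S)*Z => 4*(T)*Z   [S ::= T]
4*(T)*Z => 4*(T*Z)*Z   [T ::= T * Z]
4*(T*Z)*Z => 4*(Z*Z)*Z   [T ::= Z]
4*(Z*Z)*Z => 4*(4*Z)*Z   [Z ::= 4]
4*(4*Z)*Z => 4*(4*4)*Z   [Z ::= 4]
4*(4*4)*Z => 4*(4*4)*4   [Z ::= 4]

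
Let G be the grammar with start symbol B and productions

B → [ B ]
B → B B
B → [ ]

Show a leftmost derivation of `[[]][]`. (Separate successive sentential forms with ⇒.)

B ⇒ BB   [B → B B]
BB ⇒ [B]B   [B → [ B ]]
[B]B ⇒ [[]]B   [B → [ ]]
[[]]B ⇒ [[]][]   [B → [ ]]

B⇒BB⇒[B]B⇒[[]]B⇒[[]][]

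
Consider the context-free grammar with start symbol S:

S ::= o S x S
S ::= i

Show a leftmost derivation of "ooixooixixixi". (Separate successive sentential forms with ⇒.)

S ⇒ oSxS ⇒ ooSxSxS ⇒ ooixSxS ⇒ ooixoSxSxS ⇒ ooixooSxSxSxS ⇒ ooixooixSxSxS ⇒ ooixooixixSxS ⇒ ooixooixixixS ⇒ ooixooixixixi

S ⇒ oSxS   [S ::= o S x S]
oSxS ⇒ ooSxSxS   [S ::= o S x S]
ooSxSxS ⇒ ooixSxS   [S ::= i]
ooixSxS ⇒ ooixoSxSxS   [S ::= o S x S]
ooixoSxSxS ⇒ ooixooSxSxSxS   [S ::= o S x S]
ooixooSxSxSxS ⇒ ooixooixSxSxS   [S ::= i]
ooixooixSxSxS ⇒ ooixooixixSxS   [S ::= i]
ooixooixixSxS ⇒ ooixooixixixS   [S ::= i]
ooixooixixixS ⇒ ooixooixixixi   [S ::= i]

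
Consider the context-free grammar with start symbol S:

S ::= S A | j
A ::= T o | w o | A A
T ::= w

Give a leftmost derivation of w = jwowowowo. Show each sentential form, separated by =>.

S => SA => SAA => SAAA => SAAAA => jAAAA => jwoAAA => jwowoAA => jwowowoA => jwowowowo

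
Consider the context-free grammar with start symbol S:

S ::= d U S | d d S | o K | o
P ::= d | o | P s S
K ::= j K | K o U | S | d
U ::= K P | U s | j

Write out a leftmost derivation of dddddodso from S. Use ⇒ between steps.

S ⇒ ddS ⇒ ddddS ⇒ dddddUS ⇒ dddddUsS ⇒ dddddKPsS ⇒ dddddSPsS ⇒ dddddoPsS ⇒ dddddodsS ⇒ dddddodso

S ⇒ ddS   [S ::= d d S]
ddS ⇒ ddddS   [S ::= d d S]
ddddS ⇒ dddddUS   [S ::= d U S]
dddddUS ⇒ dddddUsS   [U ::= U s]
dddddUsS ⇒ dddddKPsS   [U ::= K P]
dddddKPsS ⇒ dddddSPsS   [K ::= S]
dddddSPsS ⇒ dddddoPsS   [S ::= o]
dddddoPsS ⇒ dddddodsS   [P ::= d]
dddddodsS ⇒ dddddodso   [S ::= o]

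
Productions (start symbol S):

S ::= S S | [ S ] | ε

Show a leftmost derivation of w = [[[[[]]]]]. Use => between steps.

S=>[S]=>[SS]=>[[S]S]=>[[[S]]S]=>[[[SS]]S]=>[[[[S]S]]S]=>[[[[[S]]S]]S]=>[[[[[]]S]]S]=>[[[[[]]]]S]=>[[[[[]]]]]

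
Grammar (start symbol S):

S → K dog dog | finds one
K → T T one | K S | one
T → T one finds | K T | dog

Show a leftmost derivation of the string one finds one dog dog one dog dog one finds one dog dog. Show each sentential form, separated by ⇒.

S ⇒ K dog dog ⇒ K S dog dog ⇒ T T one S dog dog ⇒ K T T one S dog dog ⇒ T T one T T one S dog dog ⇒ K T T one T T one S dog dog ⇒ K S T T one T T one S dog dog ⇒ one S T T one T T one S dog dog ⇒ one finds one T T one T T one S dog dog ⇒ one finds one dog T one T T one S dog dog ⇒ one finds one dog dog one T T one S dog dog ⇒ one finds one dog dog one dog T one S dog dog ⇒ one finds one dog dog one dog dog one S dog dog ⇒ one finds one dog dog one dog dog one finds one dog dog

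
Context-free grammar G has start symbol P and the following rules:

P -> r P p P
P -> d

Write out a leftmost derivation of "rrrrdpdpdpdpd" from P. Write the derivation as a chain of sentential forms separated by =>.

P => rPpP => rrPpPpP => rrrPpPpPpP => rrrrPpPpPpPpP => rrrrdpPpPpPpP => rrrrdpdpPpPpP => rrrrdpdpdpPpP => rrrrdpdpdpdpP => rrrrdpdpdpdpd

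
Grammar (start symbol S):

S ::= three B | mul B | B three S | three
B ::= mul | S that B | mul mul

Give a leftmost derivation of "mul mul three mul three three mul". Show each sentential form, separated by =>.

S => B three S => mul mul three S => mul mul three B three S => mul mul three mul three S => mul mul three mul three three B => mul mul three mul three three mul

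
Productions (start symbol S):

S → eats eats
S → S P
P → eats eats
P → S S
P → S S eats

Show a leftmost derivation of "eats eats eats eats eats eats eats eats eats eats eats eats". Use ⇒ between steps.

S ⇒ S P   [S → S P]
S P ⇒ eats eats P   [S → eats eats]
eats eats P ⇒ eats eats S S eats   [P → S S eats]
eats eats S S eats ⇒ eats eats S P S eats   [S → S P]
eats eats S P S eats ⇒ eats eats eats eats P S eats   [S → eats eats]
eats eats eats eats P S eats ⇒ eats eats eats eats S S eats S eats   [P → S S eats]
eats eats eats eats S S eats S eats ⇒ eats eats eats eats eats eats S eats S eats   [S → eats eats]
eats eats eats eats eats eats S eats S eats ⇒ eats eats eats eats eats eats eats eats eats S eats   [S → eats eats]
eats eats eats eats eats eats eats eats eats S eats ⇒ eats eats eats eats eats eats eats eats eats eats eats eats   [S → eats eats]

S ⇒ S P ⇒ eats eats P ⇒ eats eats S S eats ⇒ eats eats S P S eats ⇒ eats eats eats eats P S eats ⇒ eats eats eats eats S S eats S eats ⇒ eats eats eats eats eats eats S eats S eats ⇒ eats eats eats eats eats eats eats eats eats S eats ⇒ eats eats eats eats eats eats eats eats eats eats eats eats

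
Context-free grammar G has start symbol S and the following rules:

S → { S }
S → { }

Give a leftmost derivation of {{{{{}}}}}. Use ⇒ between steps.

S ⇒ {S} ⇒ {{S}} ⇒ {{{S}}} ⇒ {{{{S}}}} ⇒ {{{{{}}}}}

S ⇒ {S}   [S → { S }]
{S} ⇒ {{S}}   [S → { S }]
{{S}} ⇒ {{{S}}}   [S → { S }]
{{{S}}} ⇒ {{{{S}}}}   [S → { S }]
{{{{S}}}} ⇒ {{{{{}}}}}   [S → { }]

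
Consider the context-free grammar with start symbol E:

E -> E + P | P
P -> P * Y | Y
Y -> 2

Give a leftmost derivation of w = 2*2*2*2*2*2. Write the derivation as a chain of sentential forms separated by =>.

E => P => P*Y => P*Y*Y => P*Y*Y*Y => P*Y*Y*Y*Y => P*Y*Y*Y*Y*Y => Y*Y*Y*Y*Y*Y => 2*Y*Y*Y*Y*Y => 2*2*Y*Y*Y*Y => 2*2*2*Y*Y*Y => 2*2*2*2*Y*Y => 2*2*2*2*2*Y => 2*2*2*2*2*2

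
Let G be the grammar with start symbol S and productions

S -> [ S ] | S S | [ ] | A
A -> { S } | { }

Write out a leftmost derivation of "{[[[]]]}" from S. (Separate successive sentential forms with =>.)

S=>A=>{S}=>{[S]}=>{[[S]]}=>{[[[]]]}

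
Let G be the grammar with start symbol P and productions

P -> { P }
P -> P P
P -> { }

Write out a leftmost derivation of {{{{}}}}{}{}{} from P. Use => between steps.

P => PP => PPP => PPPP => {P}PPP => {{P}}PPP => {{{P}}}PPP => {{{{}}}}PPP => {{{{}}}}{}PP => {{{{}}}}{}{}P => {{{{}}}}{}{}{}

P => PP   [P -> P P]
PP => PPP   [P -> P P]
PPP => PPPP   [P -> P P]
PPPP => {P}PPP   [P -> { P }]
{P}PPP => {{P}}PPP   [P -> { P }]
{{P}}PPP => {{{P}}}PPP   [P -> { P }]
{{{P}}}PPP => {{{{}}}}PPP   [P -> { }]
{{{{}}}}PPP => {{{{}}}}{}PP   [P -> { }]
{{{{}}}}{}PP => {{{{}}}}{}{}P   [P -> { }]
{{{{}}}}{}{}P => {{{{}}}}{}{}{}   [P -> { }]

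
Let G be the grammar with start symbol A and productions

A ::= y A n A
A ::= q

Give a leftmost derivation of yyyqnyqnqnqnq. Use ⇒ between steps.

A ⇒ yAnA ⇒ yyAnAnA ⇒ yyyAnAnAnA ⇒ yyyqnAnAnA ⇒ yyyqnyAnAnAnA ⇒ yyyqnyqnAnAnA ⇒ yyyqnyqnqnAnA ⇒ yyyqnyqnqnqnA ⇒ yyyqnyqnqnqnq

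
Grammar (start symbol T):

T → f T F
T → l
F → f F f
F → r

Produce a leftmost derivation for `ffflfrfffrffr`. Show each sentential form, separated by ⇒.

T ⇒ fTF   [T → f T F]
fTF ⇒ ffTFF   [T → f T F]
ffTFF ⇒ fffTFFF   [T → f T F]
fffTFFF ⇒ ffflFFF   [T → l]
ffflFFF ⇒ ffflfFfFF   [F → f F f]
ffflfFfFF ⇒ ffflfrfFF   [F → r]
ffflfrfFF ⇒ ffflfrffFfF   [F → f F f]
ffflfrffFfF ⇒ ffflfrfffFffF   [F → f F f]
ffflfrfffFffF ⇒ ffflfrfffrffF   [F → r]
ffflfrfffrffF ⇒ ffflfrfffrffr   [F → r]

T ⇒ fTF ⇒ ffTFF ⇒ fffTFFF ⇒ ffflFFF ⇒ ffflfFfFF ⇒ ffflfrfFF ⇒ ffflfrffFfF ⇒ ffflfrfffFffF ⇒ ffflfrfffrffF ⇒ ffflfrfffrffr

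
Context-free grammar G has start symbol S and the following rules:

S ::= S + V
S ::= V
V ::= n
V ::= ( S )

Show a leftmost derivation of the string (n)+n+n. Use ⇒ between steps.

S ⇒ S+V ⇒ S+V+V ⇒ V+V+V ⇒ (S)+V+V ⇒ (V)+V+V ⇒ (n)+V+V ⇒ (n)+n+V ⇒ (n)+n+n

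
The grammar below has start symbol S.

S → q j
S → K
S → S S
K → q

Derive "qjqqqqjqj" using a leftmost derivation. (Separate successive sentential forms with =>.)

S => SS => qjS => qjSS => qjKS => qjqS => qjqSS => qjqSSS => qjqSSSS => qjqKSSS => qjqqSSS => qjqqKSS => qjqqqSS => qjqqqqjS => qjqqqqjqj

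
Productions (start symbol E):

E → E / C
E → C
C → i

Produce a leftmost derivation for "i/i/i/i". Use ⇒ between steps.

E ⇒ E/C ⇒ E/C/C ⇒ E/C/C/C ⇒ C/C/C/C ⇒ i/C/C/C ⇒ i/i/C/C ⇒ i/i/i/C ⇒ i/i/i/i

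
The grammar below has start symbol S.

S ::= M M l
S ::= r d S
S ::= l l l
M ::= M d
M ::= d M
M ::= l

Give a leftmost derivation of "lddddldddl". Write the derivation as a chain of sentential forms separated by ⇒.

S⇒MMl⇒lMl⇒lMdl⇒ldMdl⇒ldMddl⇒lddMddl⇒lddMdddl⇒ldddMdddl⇒lddddMdddl⇒lddddldddl

S ⇒ MMl   [S ::= M M l]
MMl ⇒ lMl   [M ::= l]
lMl ⇒ lMdl   [M ::= M d]
lMdl ⇒ ldMdl   [M ::= d M]
ldMdl ⇒ ldMddl   [M ::= M d]
ldMddl ⇒ lddMddl   [M ::= d M]
lddMddl ⇒ lddMdddl   [M ::= M d]
lddMdddl ⇒ ldddMdddl   [M ::= d M]
ldddMdddl ⇒ lddddMdddl   [M ::= d M]
lddddMdddl ⇒ lddddldddl   [M ::= l]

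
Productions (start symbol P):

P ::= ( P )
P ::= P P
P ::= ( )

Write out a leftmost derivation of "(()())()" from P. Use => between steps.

P => PP => (P)P => (PP)P => (()P)P => (()())P => (()())()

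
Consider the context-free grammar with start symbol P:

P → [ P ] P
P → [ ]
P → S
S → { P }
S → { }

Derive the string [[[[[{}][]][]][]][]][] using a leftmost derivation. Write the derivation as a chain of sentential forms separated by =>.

P => [P]P   [P → [ P ] P]
[P]P => [[P]P]P   [P → [ P ] P]
[[P]P]P => [[[P]P]P]P   [P → [ P ] P]
[[[P]P]P]P => [[[[P]P]P]P]P   [P → [ P ] P]
[[[[P]P]P]P]P => [[[[[P]P]P]P]P]P   [P → [ P ] P]
[[[[[P]P]P]P]P]P => [[[[[S]P]P]P]P]P   [P → S]
[[[[[S]P]P]P]P]P => [[[[[{}]P]P]P]P]P   [S → { }]
[[[[[{}]P]P]P]P]P => [[[[[{}][]]P]P]P]P   [P → [ ]]
[[[[[{}][]]P]P]P]P => [[[[[{}][]][]]P]P]P   [P → [ ]]
[[[[[{}][]][]]P]P]P => [[[[[{}][]][]][]]P]P   [P → [ ]]
[[[[[{}][]][]][]]P]P => [[[[[{}][]][]][]][]]P   [P → [ ]]
[[[[[{}][]][]][]][]]P => [[[[[{}][]][]][]][]][]   [P → [ ]]

P => [P]P => [[P]P]P => [[[P]P]P]P => [[[[P]P]P]P]P => [[[[[P]P]P]P]P]P => [[[[[S]P]P]P]P]P => [[[[[{}]P]P]P]P]P => [[[[[{}][]]P]P]P]P => [[[[[{}][]][]]P]P]P => [[[[[{}][]][]][]]P]P => [[[[[{}][]][]][]][]]P => [[[[[{}][]][]][]][]][]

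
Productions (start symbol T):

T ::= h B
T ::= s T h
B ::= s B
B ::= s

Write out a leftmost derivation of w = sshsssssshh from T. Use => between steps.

T => sTh   [T ::= s T h]
sTh => ssThh   [T ::= s T h]
ssThh => sshBhh   [T ::= h B]
sshBhh => sshsBhh   [B ::= s B]
sshsBhh => sshssBhh   [B ::= s B]
sshssBhh => sshsssBhh   [B ::= s B]
sshsssBhh => sshssssBhh   [B ::= s B]
sshssssBhh => sshsssssBhh   [B ::= s B]
sshsssssBhh => sshsssssshh   [B ::= s]

T => sTh => ssThh => sshBhh => sshsBhh => sshssBhh => sshsssBhh => sshssssBhh => sshsssssBhh => sshsssssshh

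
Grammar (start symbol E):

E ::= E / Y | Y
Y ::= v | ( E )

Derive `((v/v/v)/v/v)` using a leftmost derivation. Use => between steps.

E => Y => (E) => (E/Y) => (E/Y/Y) => (Y/Y/Y) => ((E)/Y/Y) => ((E/Y)/Y/Y) => ((E/Y/Y)/Y/Y) => ((Y/Y/Y)/Y/Y) => ((v/Y/Y)/Y/Y) => ((v/v/Y)/Y/Y) => ((v/v/v)/Y/Y) => ((v/v/v)/v/Y) => ((v/v/v)/v/v)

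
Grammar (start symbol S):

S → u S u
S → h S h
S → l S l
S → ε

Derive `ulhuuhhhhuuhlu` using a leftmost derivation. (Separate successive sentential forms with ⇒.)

S ⇒ uSu ⇒ ulSlu ⇒ ulhShlu ⇒ ulhuSuhlu ⇒ ulhuuSuuhlu ⇒ ulhuuhShuuhlu ⇒ ulhuuhhShhuuhlu ⇒ ulhuuhhhhuuhlu

S ⇒ uSu   [S → u S u]
uSu ⇒ ulSlu   [S → l S l]
ulSlu ⇒ ulhShlu   [S → h S h]
ulhShlu ⇒ ulhuSuhlu   [S → u S u]
ulhuSuhlu ⇒ ulhuuSuuhlu   [S → u S u]
ulhuuSuuhlu ⇒ ulhuuhShuuhlu   [S → h S h]
ulhuuhShuuhlu ⇒ ulhuuhhShhuuhlu   [S → h S h]
ulhuuhhShhuuhlu ⇒ ulhuuhhhhuuhlu   [S → ε]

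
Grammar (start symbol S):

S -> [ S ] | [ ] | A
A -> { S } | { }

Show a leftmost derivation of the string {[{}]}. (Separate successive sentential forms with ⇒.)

S ⇒ A   [S -> A]
A ⇒ {S}   [A -> { S }]
{S} ⇒ {[S]}   [S -> [ S ]]
{[S]} ⇒ {[A]}   [S -> A]
{[A]} ⇒ {[{}]}   [A -> { }]

S ⇒ A ⇒ {S} ⇒ {[S]} ⇒ {[A]} ⇒ {[{}]}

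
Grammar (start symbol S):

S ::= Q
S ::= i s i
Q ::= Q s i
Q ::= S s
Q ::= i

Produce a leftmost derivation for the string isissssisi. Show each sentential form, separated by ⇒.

S ⇒ Q   [S ::= Q]
Q ⇒ Qsi   [Q ::= Q s i]
Qsi ⇒ Qsisi   [Q ::= Q s i]
Qsisi ⇒ Sssisi   [Q ::= S s]
Sssisi ⇒ Qssisi   [S ::= Q]
Qssisi ⇒ Ssssisi   [Q ::= S s]
Ssssisi ⇒ Qsssisi   [S ::= Q]
Qsssisi ⇒ Sssssisi   [Q ::= S s]
Sssssisi ⇒ isissssisi   [S ::= i s i]

S⇒Q⇒Qsi⇒Qsisi⇒Sssisi⇒Qssisi⇒Ssssisi⇒Qsssisi⇒Sssssisi⇒isissssisi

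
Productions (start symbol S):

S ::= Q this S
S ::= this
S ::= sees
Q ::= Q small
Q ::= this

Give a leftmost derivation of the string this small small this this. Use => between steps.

S => Q this S   [S ::= Q this S]
Q this S => Q small this S   [Q ::= Q small]
Q small this S => Q small small this S   [Q ::= Q small]
Q small small this S => this small small this S   [Q ::= this]
this small small this S => this small small this this   [S ::= this]

S => Q this S => Q small this S => Q small small this S => this small small this S => this small small this this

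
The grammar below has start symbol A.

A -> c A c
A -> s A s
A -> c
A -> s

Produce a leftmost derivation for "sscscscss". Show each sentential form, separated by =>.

A=>sAs=>ssAss=>sscAcss=>sscsAscss=>sscscscss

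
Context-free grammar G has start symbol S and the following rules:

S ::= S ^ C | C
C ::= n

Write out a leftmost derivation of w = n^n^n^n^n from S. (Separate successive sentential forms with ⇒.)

S ⇒ S^C   [S ::= S ^ C]
S^C ⇒ S^C^C   [S ::= S ^ C]
S^C^C ⇒ S^C^C^C   [S ::= S ^ C]
S^C^C^C ⇒ S^C^C^C^C   [S ::= S ^ C]
S^C^C^C^C ⇒ C^C^C^C^C   [S ::= C]
C^C^C^C^C ⇒ n^C^C^C^C   [C ::= n]
n^C^C^C^C ⇒ n^n^C^C^C   [C ::= n]
n^n^C^C^C ⇒ n^n^n^C^C   [C ::= n]
n^n^n^C^C ⇒ n^n^n^n^C   [C ::= n]
n^n^n^n^C ⇒ n^n^n^n^n   [C ::= n]

S ⇒ S^C ⇒ S^C^C ⇒ S^C^C^C ⇒ S^C^C^C^C ⇒ C^C^C^C^C ⇒ n^C^C^C^C ⇒ n^n^C^C^C ⇒ n^n^n^C^C ⇒ n^n^n^n^C ⇒ n^n^n^n^n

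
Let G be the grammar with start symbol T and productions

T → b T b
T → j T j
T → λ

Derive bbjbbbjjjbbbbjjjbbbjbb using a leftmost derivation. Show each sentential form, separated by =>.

T => bTb   [T → b T b]
bTb => bbTbb   [T → b T b]
bbTbb => bbjTjbb   [T → j T j]
bbjTjbb => bbjbTbjbb   [T → b T b]
bbjbTbjbb => bbjbbTbbjbb   [T → b T b]
bbjbbTbbjbb => bbjbbbTbbbjbb   [T → b T b]
bbjbbbTbbbjbb => bbjbbbjTjbbbjbb   [T → j T j]
bbjbbbjTjbbbjbb => bbjbbbjjTjjbbbjbb   [T → j T j]
bbjbbbjjTjjbbbjbb => bbjbbbjjjTjjjbbbjbb   [T → j T j]
bbjbbbjjjTjjjbbbjbb => bbjbbbjjjbTbjjjbbbjbb   [T → b T b]
bbjbbbjjjbTbjjjbbbjbb => bbjbbbjjjbbTbbjjjbbbjbb   [T → b T b]
bbjbbbjjjbbTbbjjjbbbjbb => bbjbbbjjjbbbbjjjbbbjbb   [T → λ]

T => bTb => bbTbb => bbjTjbb => bbjbTbjbb => bbjbbTbbjbb => bbjbbbTbbbjbb => bbjbbbjTjbbbjbb => bbjbbbjjTjjbbbjbb => bbjbbbjjjTjjjbbbjbb => bbjbbbjjjbTbjjjbbbjbb => bbjbbbjjjbbTbbjjjbbbjbb => bbjbbbjjjbbbbjjjbbbjbb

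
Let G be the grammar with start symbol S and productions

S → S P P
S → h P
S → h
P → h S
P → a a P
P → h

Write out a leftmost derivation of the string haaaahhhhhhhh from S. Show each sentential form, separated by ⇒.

S ⇒ SPP ⇒ hPPP ⇒ haaPPP ⇒ haaaaPPP ⇒ haaaahSPP ⇒ haaaahSPPPP ⇒ haaaahSPPPPPP ⇒ haaaahhPPPPPP ⇒ haaaahhhPPPPP ⇒ haaaahhhhPPPP ⇒ haaaahhhhhPPP ⇒ haaaahhhhhhPP ⇒ haaaahhhhhhhP ⇒ haaaahhhhhhhh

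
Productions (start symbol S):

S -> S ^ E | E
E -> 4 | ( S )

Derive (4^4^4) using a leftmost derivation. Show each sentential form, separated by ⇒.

S ⇒ E   [S -> E]
E ⇒ (S)   [E -> ( S )]
(S) ⇒ (S^E)   [S -> S ^ E]
(S^E) ⇒ (S^E^E)   [S -> S ^ E]
(S^E^E) ⇒ (E^E^E)   [S -> E]
(E^E^E) ⇒ (4^E^E)   [E -> 4]
(4^E^E) ⇒ (4^4^E)   [E -> 4]
(4^4^E) ⇒ (4^4^4)   [E -> 4]

S ⇒ E ⇒ (S) ⇒ (S^E) ⇒ (S^E^E) ⇒ (E^E^E) ⇒ (4^E^E) ⇒ (4^4^E) ⇒ (4^4^4)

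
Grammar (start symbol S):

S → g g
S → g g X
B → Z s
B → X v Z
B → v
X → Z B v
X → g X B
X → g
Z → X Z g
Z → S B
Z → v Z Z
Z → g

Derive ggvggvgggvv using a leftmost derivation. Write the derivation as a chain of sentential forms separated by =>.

S=>ggX=>ggZBv=>ggvZZBv=>ggvXZgZBv=>ggvgXBZgZBv=>ggvggBZgZBv=>ggvggvZgZBv=>ggvggvggZBv=>ggvggvgggBv=>ggvggvgggvv

S => ggX   [S → g g X]
ggX => ggZBv   [X → Z B v]
ggZBv => ggvZZBv   [Z → v Z Z]
ggvZZBv => ggvXZgZBv   [Z → X Z g]
ggvXZgZBv => ggvgXBZgZBv   [X → g X B]
ggvgXBZgZBv => ggvggBZgZBv   [X → g]
ggvggBZgZBv => ggvggvZgZBv   [B → v]
ggvggvZgZBv => ggvggvggZBv   [Z → g]
ggvggvggZBv => ggvggvgggBv   [Z → g]
ggvggvgggBv => ggvggvgggvv   [B → v]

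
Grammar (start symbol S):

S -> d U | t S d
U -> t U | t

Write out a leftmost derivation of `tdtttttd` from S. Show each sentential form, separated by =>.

S => tSd => tdUd => tdtUd => tdttUd => tdtttUd => tdttttUd => tdtttttd

S => tSd   [S -> t S d]
tSd => tdUd   [S -> d U]
tdUd => tdtUd   [U -> t U]
tdtUd => tdttUd   [U -> t U]
tdttUd => tdtttUd   [U -> t U]
tdtttUd => tdttttUd   [U -> t U]
tdttttUd => tdtttttd   [U -> t]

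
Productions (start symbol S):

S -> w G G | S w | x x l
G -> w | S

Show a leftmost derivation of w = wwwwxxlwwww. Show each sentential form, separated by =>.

S=>Sw=>wGGw=>wSGw=>wSwGw=>wwGGwGw=>wwSGwGw=>wwwGGGwGw=>wwwwGGwGw=>wwwwSGwGw=>wwwwxxlGwGw=>wwwwxxlwwGw=>wwwwxxlwwww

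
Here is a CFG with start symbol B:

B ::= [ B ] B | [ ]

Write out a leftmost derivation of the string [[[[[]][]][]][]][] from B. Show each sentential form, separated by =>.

B => [B]B   [B ::= [ B ] B]
[B]B => [[B]B]B   [B ::= [ B ] B]
[[B]B]B => [[[B]B]B]B   [B ::= [ B ] B]
[[[B]B]B]B => [[[[B]B]B]B]B   [B ::= [ B ] B]
[[[[B]B]B]B]B => [[[[[]]B]B]B]B   [B ::= [ ]]
[[[[[]]B]B]B]B => [[[[[]][]]B]B]B   [B ::= [ ]]
[[[[[]][]]B]B]B => [[[[[]][]][]]B]B   [B ::= [ ]]
[[[[[]][]][]]B]B => [[[[[]][]][]][]]B   [B ::= [ ]]
[[[[[]][]][]][]]B => [[[[[]][]][]][]][]   [B ::= [ ]]

B => [B]B => [[B]B]B => [[[B]B]B]B => [[[[B]B]B]B]B => [[[[[]]B]B]B]B => [[[[[]][]]B]B]B => [[[[[]][]][]]B]B => [[[[[]][]][]][]]B => [[[[[]][]][]][]][]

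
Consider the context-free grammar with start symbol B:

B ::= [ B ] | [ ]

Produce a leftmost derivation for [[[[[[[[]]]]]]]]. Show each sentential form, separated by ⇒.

B ⇒ [B] ⇒ [[B]] ⇒ [[[B]]] ⇒ [[[[B]]]] ⇒ [[[[[B]]]]] ⇒ [[[[[[B]]]]]] ⇒ [[[[[[[B]]]]]]] ⇒ [[[[[[[[]]]]]]]]

B ⇒ [B]   [B ::= [ B ]]
[B] ⇒ [[B]]   [B ::= [ B ]]
[[B]] ⇒ [[[B]]]   [B ::= [ B ]]
[[[B]]] ⇒ [[[[B]]]]   [B ::= [ B ]]
[[[[B]]]] ⇒ [[[[[B]]]]]   [B ::= [ B ]]
[[[[[B]]]]] ⇒ [[[[[[B]]]]]]   [B ::= [ B ]]
[[[[[[B]]]]]] ⇒ [[[[[[[B]]]]]]]   [B ::= [ B ]]
[[[[[[[B]]]]]]] ⇒ [[[[[[[[]]]]]]]]   [B ::= [ ]]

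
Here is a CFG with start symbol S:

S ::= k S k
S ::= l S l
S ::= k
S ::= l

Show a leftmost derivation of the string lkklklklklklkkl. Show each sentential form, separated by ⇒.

S ⇒ lSl   [S ::= l S l]
lSl ⇒ lkSkl   [S ::= k S k]
lkSkl ⇒ lkkSkkl   [S ::= k S k]
lkkSkkl ⇒ lkklSlkkl   [S ::= l S l]
lkklSlkkl ⇒ lkklkSklkkl   [S ::= k S k]
lkklkSklkkl ⇒ lkklklSlklkkl   [S ::= l S l]
lkklklSlklkkl ⇒ lkklklkSklklkkl   [S ::= k S k]
lkklklkSklklkkl ⇒ lkklklklklklkkl   [S ::= l]

S ⇒ lSl ⇒ lkSkl ⇒ lkkSkkl ⇒ lkklSlkkl ⇒ lkklkSklkkl ⇒ lkklklSlklkkl ⇒ lkklklkSklklkkl ⇒ lkklklklklklkkl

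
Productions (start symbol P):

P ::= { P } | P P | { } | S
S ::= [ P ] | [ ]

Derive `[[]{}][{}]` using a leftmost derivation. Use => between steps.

P => PP   [P ::= P P]
PP => SP   [P ::= S]
SP => [P]P   [S ::= [ P ]]
[P]P => [PP]P   [P ::= P P]
[PP]P => [SP]P   [P ::= S]
[SP]P => [[]P]P   [S ::= [ ]]
[[]P]P => [[]{}]P   [P ::= { }]
[[]{}]P => [[]{}]S   [P ::= S]
[[]{}]S => [[]{}][P]   [S ::= [ P ]]
[[]{}][P] => [[]{}][{}]   [P ::= { }]

P=>PP=>SP=>[P]P=>[PP]P=>[SP]P=>[[]P]P=>[[]{}]P=>[[]{}]S=>[[]{}][P]=>[[]{}][{}]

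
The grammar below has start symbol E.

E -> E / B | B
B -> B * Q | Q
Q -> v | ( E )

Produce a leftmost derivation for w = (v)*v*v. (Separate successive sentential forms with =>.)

E => B => B*Q => B*Q*Q => Q*Q*Q => (E)*Q*Q => (B)*Q*Q => (Q)*Q*Q => (v)*Q*Q => (v)*v*Q => (v)*v*v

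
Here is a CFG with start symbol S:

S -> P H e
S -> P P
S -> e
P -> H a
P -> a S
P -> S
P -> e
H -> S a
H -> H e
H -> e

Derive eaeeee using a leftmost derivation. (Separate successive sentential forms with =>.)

S => PP => SP => PHeP => SHeP => PPHeP => ePHeP => eaSHeP => eaeHeP => eaeeeP => eaeeee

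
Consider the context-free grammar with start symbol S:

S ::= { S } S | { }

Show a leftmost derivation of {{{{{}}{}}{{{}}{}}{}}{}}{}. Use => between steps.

S => {S}S   [S ::= { S } S]
{S}S => {{S}S}S   [S ::= { S } S]
{{S}S}S => {{{S}S}S}S   [S ::= { S } S]
{{{S}S}S}S => {{{{S}S}S}S}S   [S ::= { S } S]
{{{{S}S}S}S}S => {{{{{}}S}S}S}S   [S ::= { }]
{{{{{}}S}S}S}S => {{{{{}}{}}S}S}S   [S ::= { }]
{{{{{}}{}}S}S}S => {{{{{}}{}}{S}S}S}S   [S ::= { S } S]
{{{{{}}{}}{S}S}S}S => {{{{{}}{}}{{S}S}S}S}S   [S ::= { S } S]
{{{{{}}{}}{{S}S}S}S}S => {{{{{}}{}}{{{}}S}S}S}S   [S ::= { }]
{{{{{}}{}}{{{}}S}S}S}S => {{{{{}}{}}{{{}}{}}S}S}S   [S ::= { }]
{{{{{}}{}}{{{}}{}}S}S}S => {{{{{}}{}}{{{}}{}}{}}S}S   [S ::= { }]
{{{{{}}{}}{{{}}{}}{}}S}S => {{{{{}}{}}{{{}}{}}{}}{}}S   [S ::= { }]
{{{{{}}{}}{{{}}{}}{}}{}}S => {{{{{}}{}}{{{}}{}}{}}{}}{}   [S ::= { }]

S => {S}S => {{S}S}S => {{{S}S}S}S => {{{{S}S}S}S}S => {{{{{}}S}S}S}S => {{{{{}}{}}S}S}S => {{{{{}}{}}{S}S}S}S => {{{{{}}{}}{{S}S}S}S}S => {{{{{}}{}}{{{}}S}S}S}S => {{{{{}}{}}{{{}}{}}S}S}S => {{{{{}}{}}{{{}}{}}{}}S}S => {{{{{}}{}}{{{}}{}}{}}{}}S => {{{{{}}{}}{{{}}{}}{}}{}}{}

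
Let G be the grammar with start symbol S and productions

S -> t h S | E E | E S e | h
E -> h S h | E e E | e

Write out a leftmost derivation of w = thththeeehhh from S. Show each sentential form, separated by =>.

S => thS   [S -> t h S]
thS => ththS   [S -> t h S]
ththS => thththS   [S -> t h S]
thththS => thththEE   [S -> E E]
thththEE => thththEeEE   [E -> E e E]
thththEeEE => thththeeEE   [E -> e]
thththeeEE => thththeeeE   [E -> e]
thththeeeE => thththeeehSh   [E -> h S h]
thththeeehSh => thththeeehhh   [S -> h]

S => thS => ththS => thththS => thththEE => thththEeEE => thththeeEE => thththeeeE => thththeeehSh => thththeeehhh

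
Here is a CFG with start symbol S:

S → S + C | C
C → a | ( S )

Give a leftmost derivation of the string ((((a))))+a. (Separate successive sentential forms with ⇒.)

S ⇒ S+C   [S → S + C]
S+C ⇒ C+C   [S → C]
C+C ⇒ (S)+C   [C → ( S )]
(S)+C ⇒ (C)+C   [S → C]
(C)+C ⇒ ((S))+C   [C → ( S )]
((S))+C ⇒ ((C))+C   [S → C]
((C))+C ⇒ (((S)))+C   [C → ( S )]
(((S)))+C ⇒ (((C)))+C   [S → C]
(((C)))+C ⇒ ((((S))))+C   [C → ( S )]
((((S))))+C ⇒ ((((C))))+C   [S → C]
((((C))))+C ⇒ ((((a))))+C   [C → a]
((((a))))+C ⇒ ((((a))))+a   [C → a]

S⇒S+C⇒C+C⇒(S)+C⇒(C)+C⇒((S))+C⇒((C))+C⇒(((S)))+C⇒(((C)))+C⇒((((S))))+C⇒((((C))))+C⇒((((a))))+C⇒((((a))))+a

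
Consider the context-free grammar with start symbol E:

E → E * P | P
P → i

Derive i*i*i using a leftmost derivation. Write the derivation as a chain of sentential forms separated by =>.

E=>E*P=>E*P*P=>P*P*P=>i*P*P=>i*i*P=>i*i*i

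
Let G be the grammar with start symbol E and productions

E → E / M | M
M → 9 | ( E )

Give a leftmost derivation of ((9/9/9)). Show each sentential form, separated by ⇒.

E ⇒ M ⇒ (E) ⇒ (M) ⇒ ((E)) ⇒ ((E/M)) ⇒ ((E/M/M)) ⇒ ((M/M/M)) ⇒ ((9/M/M)) ⇒ ((9/9/M)) ⇒ ((9/9/9))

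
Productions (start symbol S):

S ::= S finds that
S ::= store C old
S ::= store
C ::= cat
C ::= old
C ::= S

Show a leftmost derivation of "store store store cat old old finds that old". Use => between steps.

S => store C old => store S old => store S finds that old => store store C old finds that old => store store S old finds that old => store store store C old old finds that old => store store store cat old old finds that old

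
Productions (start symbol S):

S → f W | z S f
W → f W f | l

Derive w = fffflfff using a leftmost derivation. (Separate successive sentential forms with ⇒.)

S ⇒ fW   [S → f W]
fW ⇒ ffWf   [W → f W f]
ffWf ⇒ fffWff   [W → f W f]
fffWff ⇒ ffffWfff   [W → f W f]
ffffWfff ⇒ fffflfff   [W → l]

S⇒fW⇒ffWf⇒fffWff⇒ffffWfff⇒fffflfff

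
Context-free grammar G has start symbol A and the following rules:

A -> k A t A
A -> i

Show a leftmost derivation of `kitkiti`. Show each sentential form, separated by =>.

A => kAtA   [A -> k A t A]
kAtA => kitA   [A -> i]
kitA => kitkAtA   [A -> k A t A]
kitkAtA => kitkitA   [A -> i]
kitkitA => kitkiti   [A -> i]

A => kAtA => kitA => kitkAtA => kitkitA => kitkiti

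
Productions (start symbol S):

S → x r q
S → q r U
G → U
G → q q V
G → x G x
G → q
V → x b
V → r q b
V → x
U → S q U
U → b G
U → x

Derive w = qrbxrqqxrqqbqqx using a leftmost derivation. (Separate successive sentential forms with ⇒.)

S⇒qrU⇒qrbG⇒qrbU⇒qrbSqU⇒qrbxrqqU⇒qrbxrqqSqU⇒qrbxrqqxrqqU⇒qrbxrqqxrqqbG⇒qrbxrqqxrqqbqqV⇒qrbxrqqxrqqbqqx

S ⇒ qrU   [S → q r U]
qrU ⇒ qrbG   [U → b G]
qrbG ⇒ qrbU   [G → U]
qrbU ⇒ qrbSqU   [U → S q U]
qrbSqU ⇒ qrbxrqqU   [S → x r q]
qrbxrqqU ⇒ qrbxrqqSqU   [U → S q U]
qrbxrqqSqU ⇒ qrbxrqqxrqqU   [S → x r q]
qrbxrqqxrqqU ⇒ qrbxrqqxrqqbG   [U → b G]
qrbxrqqxrqqbG ⇒ qrbxrqqxrqqbqqV   [G → q q V]
qrbxrqqxrqqbqqV ⇒ qrbxrqqxrqqbqqx   [V → x]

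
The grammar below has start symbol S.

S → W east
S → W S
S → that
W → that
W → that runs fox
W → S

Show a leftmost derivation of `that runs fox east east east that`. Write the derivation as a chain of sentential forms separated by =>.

S => W S => S S => W east S => S east S => W east east S => S east east S => W east east east S => that runs fox east east east S => that runs fox east east east that

S => W S   [S → W S]
W S => S S   [W → S]
S S => W east S   [S → W east]
W east S => S east S   [W → S]
S east S => W east east S   [S → W east]
W east east S => S east east S   [W → S]
S east east S => W east east east S   [S → W east]
W east east east S => that runs fox east east east S   [W → that runs fox]
that runs fox east east east S => that runs fox east east east that   [S → that]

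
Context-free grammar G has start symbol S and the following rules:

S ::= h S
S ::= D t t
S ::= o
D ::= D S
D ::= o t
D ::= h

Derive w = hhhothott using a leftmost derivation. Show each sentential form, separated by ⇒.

S ⇒ hS   [S ::= h S]
hS ⇒ hhS   [S ::= h S]
hhS ⇒ hhhS   [S ::= h S]
hhhS ⇒ hhhDtt   [S ::= D t t]
hhhDtt ⇒ hhhDStt   [D ::= D S]
hhhDStt ⇒ hhhotStt   [D ::= o t]
hhhotStt ⇒ hhhothStt   [S ::= h S]
hhhothStt ⇒ hhhothott   [S ::= o]

S⇒hS⇒hhS⇒hhhS⇒hhhDtt⇒hhhDStt⇒hhhotStt⇒hhhothStt⇒hhhothott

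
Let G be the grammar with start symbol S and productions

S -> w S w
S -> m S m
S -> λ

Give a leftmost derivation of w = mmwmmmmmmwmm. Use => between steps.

S => mSm => mmSmm => mmwSwmm => mmwmSmwmm => mmwmmSmmwmm => mmwmmmSmmmwmm => mmwmmmmmmwmm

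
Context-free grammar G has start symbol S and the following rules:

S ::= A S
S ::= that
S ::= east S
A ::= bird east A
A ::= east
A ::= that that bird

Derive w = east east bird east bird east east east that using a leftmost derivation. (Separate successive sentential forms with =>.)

S => east S => east A S => east east S => east east A S => east east bird east A S => east east bird east bird east A S => east east bird east bird east east S => east east bird east bird east east east S => east east bird east bird east east east that

S => east S   [S ::= east S]
east S => east A S   [S ::= A S]
east A S => east east S   [A ::= east]
east east S => east east A S   [S ::= A S]
east east A S => east east bird east A S   [A ::= bird east A]
east east bird east A S => east east bird east bird east A S   [A ::= bird east A]
east east bird east bird east A S => east east bird east bird east east S   [A ::= east]
east east bird east bird east east S => east east bird east bird east east east S   [S ::= east S]
east east bird east bird east east east S => east east bird east bird east east east that   [S ::= that]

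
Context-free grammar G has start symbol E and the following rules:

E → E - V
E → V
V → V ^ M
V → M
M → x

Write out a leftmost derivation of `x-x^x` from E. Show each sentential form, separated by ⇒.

E ⇒ E-V ⇒ V-V ⇒ M-V ⇒ x-V ⇒ x-V^M ⇒ x-M^M ⇒ x-x^M ⇒ x-x^x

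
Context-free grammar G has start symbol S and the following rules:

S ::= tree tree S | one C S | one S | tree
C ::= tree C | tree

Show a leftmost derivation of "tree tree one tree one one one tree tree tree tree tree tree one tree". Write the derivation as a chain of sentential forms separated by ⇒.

S ⇒ tree tree S   [S ::= tree tree S]
tree tree S ⇒ tree tree one C S   [S ::= one C S]
tree tree one C S ⇒ tree tree one tree S   [C ::= tree]
tree tree one tree S ⇒ tree tree one tree one S   [S ::= one S]
tree tree one tree one S ⇒ tree tree one tree one one S   [S ::= one S]
tree tree one tree one one S ⇒ tree tree one tree one one one C S   [S ::= one C S]
tree tree one tree one one one C S ⇒ tree tree one tree one one one tree C S   [C ::= tree C]
tree tree one tree one one one tree C S ⇒ tree tree one tree one one one tree tree S   [C ::= tree]
tree tree one tree one one one tree tree S ⇒ tree tree one tree one one one tree tree tree tree S   [S ::= tree tree S]
tree tree one tree one one one tree tree tree tree S ⇒ tree tree one tree one one one tree tree tree tree tree tree S   [S ::= tree tree S]
tree tree one tree one one one tree tree tree tree tree tree S ⇒ tree tree one tree one one one tree tree tree tree tree tree one S   [S ::= one S]
tree tree one tree one one one tree tree tree tree tree tree one S ⇒ tree tree one tree one one one tree tree tree tree tree tree one tree   [S ::= tree]

S ⇒ tree tree S ⇒ tree tree one C S ⇒ tree tree one tree S ⇒ tree tree one tree one S ⇒ tree tree one tree one one S ⇒ tree tree one tree one one one C S ⇒ tree tree one tree one one one tree C S ⇒ tree tree one tree one one one tree tree S ⇒ tree tree one tree one one one tree tree tree tree S ⇒ tree tree one tree one one one tree tree tree tree tree tree S ⇒ tree tree one tree one one one tree tree tree tree tree tree one S ⇒ tree tree one tree one one one tree tree tree tree tree tree one tree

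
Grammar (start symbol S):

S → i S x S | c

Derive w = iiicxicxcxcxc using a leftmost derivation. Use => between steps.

S => iSxS   [S → i S x S]
iSxS => iiSxSxS   [S → i S x S]
iiSxSxS => iiiSxSxSxS   [S → i S x S]
iiiSxSxSxS => iiicxSxSxS   [S → c]
iiicxSxSxS => iiicxiSxSxSxS   [S → i S x S]
iiicxiSxSxSxS => iiicxicxSxSxS   [S → c]
iiicxicxSxSxS => iiicxicxcxSxS   [S → c]
iiicxicxcxSxS => iiicxicxcxcxS   [S → c]
iiicxicxcxcxS => iiicxicxcxcxc   [S → c]

S => iSxS => iiSxSxS => iiiSxSxSxS => iiicxSxSxS => iiicxiSxSxSxS => iiicxicxSxSxS => iiicxicxcxSxS => iiicxicxcxcxS => iiicxicxcxcxc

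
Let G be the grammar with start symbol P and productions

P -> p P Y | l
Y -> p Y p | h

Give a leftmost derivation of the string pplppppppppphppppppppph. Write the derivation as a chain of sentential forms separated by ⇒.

P⇒pPY⇒ppPYY⇒pplYY⇒pplpYpY⇒pplppYppY⇒pplpppYpppY⇒pplppppYppppY⇒pplpppppYpppppY⇒pplppppppYppppppY⇒pplpppppppYpppppppY⇒pplppppppppYppppppppY⇒pplpppppppppYpppppppppY⇒pplppppppppphpppppppppY⇒pplppppppppphppppppppph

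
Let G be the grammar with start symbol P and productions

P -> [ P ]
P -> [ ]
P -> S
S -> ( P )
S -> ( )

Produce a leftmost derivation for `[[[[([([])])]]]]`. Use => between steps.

P => [P]   [P -> [ P ]]
[P] => [[P]]   [P -> [ P ]]
[[P]] => [[[P]]]   [P -> [ P ]]
[[[P]]] => [[[[P]]]]   [P -> [ P ]]
[[[[P]]]] => [[[[S]]]]   [P -> S]
[[[[S]]]] => [[[[(P)]]]]   [S -> ( P )]
[[[[(P)]]]] => [[[[([P])]]]]   [P -> [ P ]]
[[[[([P])]]]] => [[[[([S])]]]]   [P -> S]
[[[[([S])]]]] => [[[[([(P)])]]]]   [S -> ( P )]
[[[[([(P)])]]]] => [[[[([([])])]]]]   [P -> [ ]]

P => [P] => [[P]] => [[[P]]] => [[[[P]]]] => [[[[S]]]] => [[[[(P)]]]] => [[[[([P])]]]] => [[[[([S])]]]] => [[[[([(P)])]]]] => [[[[([([])])]]]]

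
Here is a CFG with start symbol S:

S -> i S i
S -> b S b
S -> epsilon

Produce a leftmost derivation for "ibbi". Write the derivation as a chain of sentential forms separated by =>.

S => iSi => ibSbi => ibbi

S => iSi   [S -> i S i]
iSi => ibSbi   [S -> b S b]
ibSbi => ibbi   [S -> epsilon]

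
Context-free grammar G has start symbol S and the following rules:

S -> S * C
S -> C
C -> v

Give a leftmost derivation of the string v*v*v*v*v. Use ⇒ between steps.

S ⇒ S*C ⇒ S*C*C ⇒ S*C*C*C ⇒ S*C*C*C*C ⇒ C*C*C*C*C ⇒ v*C*C*C*C ⇒ v*v*C*C*C ⇒ v*v*v*C*C ⇒ v*v*v*v*C ⇒ v*v*v*v*v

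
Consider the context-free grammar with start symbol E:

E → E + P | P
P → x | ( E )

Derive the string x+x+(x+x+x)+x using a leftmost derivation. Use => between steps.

E => E+P => E+P+P => E+P+P+P => P+P+P+P => x+P+P+P => x+x+P+P => x+x+(E)+P => x+x+(E+P)+P => x+x+(E+P+P)+P => x+x+(P+P+P)+P => x+x+(x+P+P)+P => x+x+(x+x+P)+P => x+x+(x+x+x)+P => x+x+(x+x+x)+x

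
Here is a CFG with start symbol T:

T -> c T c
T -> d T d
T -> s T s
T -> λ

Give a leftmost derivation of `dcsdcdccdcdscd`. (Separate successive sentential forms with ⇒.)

T⇒dTd⇒dcTcd⇒dcsTscd⇒dcsdTdscd⇒dcsdcTcdscd⇒dcsdcdTdcdscd⇒dcsdcdcTcdcdscd⇒dcsdcdccdcdscd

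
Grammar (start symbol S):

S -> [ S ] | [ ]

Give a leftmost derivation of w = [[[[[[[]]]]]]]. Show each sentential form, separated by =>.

S => [S] => [[S]] => [[[S]]] => [[[[S]]]] => [[[[[S]]]]] => [[[[[[S]]]]]] => [[[[[[[]]]]]]]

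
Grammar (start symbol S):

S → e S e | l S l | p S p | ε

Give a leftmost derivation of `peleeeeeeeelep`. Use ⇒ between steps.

S⇒pSp⇒peSep⇒pelSlep⇒peleSelep⇒peleeSeelep⇒peleeeSeeelep⇒peleeeeSeeeelep⇒peleeeeeeeelep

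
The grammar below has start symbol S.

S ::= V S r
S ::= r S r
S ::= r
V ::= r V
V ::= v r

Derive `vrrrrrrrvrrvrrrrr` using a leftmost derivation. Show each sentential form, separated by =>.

S => VSr   [S ::= V S r]
VSr => vrSr   [V ::= v r]
vrSr => vrVSrr   [S ::= V S r]
vrVSrr => vrrVSrr   [V ::= r V]
vrrVSrr => vrrrVSrr   [V ::= r V]
vrrrVSrr => vrrrrVSrr   [V ::= r V]
vrrrrVSrr => vrrrrrVSrr   [V ::= r V]
vrrrrrVSrr => vrrrrrrVSrr   [V ::= r V]
vrrrrrrVSrr => vrrrrrrrVSrr   [V ::= r V]
vrrrrrrrVSrr => vrrrrrrrvrSrr   [V ::= v r]
vrrrrrrrvrSrr => vrrrrrrrvrVSrrr   [S ::= V S r]
vrrrrrrrvrVSrrr => vrrrrrrrvrrVSrrr   [V ::= r V]
vrrrrrrrvrrVSrrr => vrrrrrrrvrrvrSrrr   [V ::= v r]
vrrrrrrrvrrvrSrrr => vrrrrrrrvrrvrrrrr   [S ::= r]

S => VSr => vrSr => vrVSrr => vrrVSrr => vrrrVSrr => vrrrrVSrr => vrrrrrVSrr => vrrrrrrVSrr => vrrrrrrrVSrr => vrrrrrrrvrSrr => vrrrrrrrvrVSrrr => vrrrrrrrvrrVSrrr => vrrrrrrrvrrvrSrrr => vrrrrrrrvrrvrrrrr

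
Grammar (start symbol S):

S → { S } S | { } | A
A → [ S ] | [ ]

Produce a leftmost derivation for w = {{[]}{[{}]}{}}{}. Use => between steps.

S => {S}S   [S → { S } S]
{S}S => {{S}S}S   [S → { S } S]
{{S}S}S => {{A}S}S   [S → A]
{{A}S}S => {{[]}S}S   [A → [ ]]
{{[]}S}S => {{[]}{S}S}S   [S → { S } S]
{{[]}{S}S}S => {{[]}{A}S}S   [S → A]
{{[]}{A}S}S => {{[]}{[S]}S}S   [A → [ S ]]
{{[]}{[S]}S}S => {{[]}{[{}]}S}S   [S → { }]
{{[]}{[{}]}S}S => {{[]}{[{}]}{}}S   [S → { }]
{{[]}{[{}]}{}}S => {{[]}{[{}]}{}}{}   [S → { }]

S => {S}S => {{S}S}S => {{A}S}S => {{[]}S}S => {{[]}{S}S}S => {{[]}{A}S}S => {{[]}{[S]}S}S => {{[]}{[{}]}S}S => {{[]}{[{}]}{}}S => {{[]}{[{}]}{}}{}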